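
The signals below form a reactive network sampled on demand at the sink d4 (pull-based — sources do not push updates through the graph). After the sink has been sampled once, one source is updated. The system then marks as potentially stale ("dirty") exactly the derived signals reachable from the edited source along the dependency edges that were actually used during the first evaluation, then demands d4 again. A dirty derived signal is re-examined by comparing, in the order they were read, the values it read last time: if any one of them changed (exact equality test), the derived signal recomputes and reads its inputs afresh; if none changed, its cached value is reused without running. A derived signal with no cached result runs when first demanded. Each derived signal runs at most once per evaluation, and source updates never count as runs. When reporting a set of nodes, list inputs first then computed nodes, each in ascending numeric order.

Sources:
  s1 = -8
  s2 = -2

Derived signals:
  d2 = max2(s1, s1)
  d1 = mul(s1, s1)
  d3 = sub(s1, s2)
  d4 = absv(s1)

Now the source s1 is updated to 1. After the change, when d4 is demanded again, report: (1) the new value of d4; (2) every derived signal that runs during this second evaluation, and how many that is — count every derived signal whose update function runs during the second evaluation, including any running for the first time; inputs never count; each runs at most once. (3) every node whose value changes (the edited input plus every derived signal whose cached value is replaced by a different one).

d4 now evaluates to 1.
Run set: d4 (1 run).
Changed values: s1, d4.

Initial pass — values computed on the first demand:
  d4 = absv(-8) = 8

Second demand — change propagation:
  d4: re-runs because s1 -8->1; new result 1.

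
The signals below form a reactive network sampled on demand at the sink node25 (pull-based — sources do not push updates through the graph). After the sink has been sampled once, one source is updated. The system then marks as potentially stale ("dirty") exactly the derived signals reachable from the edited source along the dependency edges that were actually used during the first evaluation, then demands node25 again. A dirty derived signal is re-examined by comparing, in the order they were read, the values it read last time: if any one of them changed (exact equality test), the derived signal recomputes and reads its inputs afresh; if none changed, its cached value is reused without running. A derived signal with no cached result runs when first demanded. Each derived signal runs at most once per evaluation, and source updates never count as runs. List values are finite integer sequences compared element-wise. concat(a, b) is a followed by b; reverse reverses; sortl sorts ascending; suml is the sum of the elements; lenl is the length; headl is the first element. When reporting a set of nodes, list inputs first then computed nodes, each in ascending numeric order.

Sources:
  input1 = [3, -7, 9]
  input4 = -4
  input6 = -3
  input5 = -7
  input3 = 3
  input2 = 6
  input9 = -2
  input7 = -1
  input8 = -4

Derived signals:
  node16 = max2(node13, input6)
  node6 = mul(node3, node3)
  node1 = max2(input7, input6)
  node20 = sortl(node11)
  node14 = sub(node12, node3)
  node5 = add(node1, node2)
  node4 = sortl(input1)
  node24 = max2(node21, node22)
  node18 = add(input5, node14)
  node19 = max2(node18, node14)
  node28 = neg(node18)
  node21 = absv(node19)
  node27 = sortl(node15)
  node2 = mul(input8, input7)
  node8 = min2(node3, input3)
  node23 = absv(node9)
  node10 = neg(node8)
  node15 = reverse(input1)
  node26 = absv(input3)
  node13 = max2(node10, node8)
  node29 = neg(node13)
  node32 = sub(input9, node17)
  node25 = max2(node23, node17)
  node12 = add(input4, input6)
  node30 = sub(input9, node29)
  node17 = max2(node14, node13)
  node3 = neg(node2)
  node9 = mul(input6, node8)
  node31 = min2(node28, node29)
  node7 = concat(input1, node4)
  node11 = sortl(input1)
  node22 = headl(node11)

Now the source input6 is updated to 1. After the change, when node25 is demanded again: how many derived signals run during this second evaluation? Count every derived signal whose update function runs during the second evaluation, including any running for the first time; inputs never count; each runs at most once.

Run set: node9, node12, node14, node17, node23, node25 (6 run).

Initial pass — values computed on the first demand:
  node2 = mul(-4, -1) = 4
  node3 = neg(4) = -4
  node8 = min2(-4, 3) = -4
  node9 = mul(-3, -4) = 12
  node10 = neg(-4) = 4
  node12 = add(-4, -3) = -7
  node13 = max2(4, -4) = 4
  node14 = sub(-7, -4) = -3
  node17 = max2(-3, 4) = 4
  node23 = absv(12) = 12
  node25 = max2(12, 4) = 12

Second demand — change propagation:
  node9: re-runs because input6 -3->1; new result -4.
  node12: re-runs because input6 -3->1; new result -3.
  node14: re-runs because node12 -7->-3; new result 1.
  node17: re-runs because node14 -3->1; new result 4 (unchanged).
  node23: re-runs because node9 12->-4; new result 4.
  node25: re-runs because node23 12->4; new result 4.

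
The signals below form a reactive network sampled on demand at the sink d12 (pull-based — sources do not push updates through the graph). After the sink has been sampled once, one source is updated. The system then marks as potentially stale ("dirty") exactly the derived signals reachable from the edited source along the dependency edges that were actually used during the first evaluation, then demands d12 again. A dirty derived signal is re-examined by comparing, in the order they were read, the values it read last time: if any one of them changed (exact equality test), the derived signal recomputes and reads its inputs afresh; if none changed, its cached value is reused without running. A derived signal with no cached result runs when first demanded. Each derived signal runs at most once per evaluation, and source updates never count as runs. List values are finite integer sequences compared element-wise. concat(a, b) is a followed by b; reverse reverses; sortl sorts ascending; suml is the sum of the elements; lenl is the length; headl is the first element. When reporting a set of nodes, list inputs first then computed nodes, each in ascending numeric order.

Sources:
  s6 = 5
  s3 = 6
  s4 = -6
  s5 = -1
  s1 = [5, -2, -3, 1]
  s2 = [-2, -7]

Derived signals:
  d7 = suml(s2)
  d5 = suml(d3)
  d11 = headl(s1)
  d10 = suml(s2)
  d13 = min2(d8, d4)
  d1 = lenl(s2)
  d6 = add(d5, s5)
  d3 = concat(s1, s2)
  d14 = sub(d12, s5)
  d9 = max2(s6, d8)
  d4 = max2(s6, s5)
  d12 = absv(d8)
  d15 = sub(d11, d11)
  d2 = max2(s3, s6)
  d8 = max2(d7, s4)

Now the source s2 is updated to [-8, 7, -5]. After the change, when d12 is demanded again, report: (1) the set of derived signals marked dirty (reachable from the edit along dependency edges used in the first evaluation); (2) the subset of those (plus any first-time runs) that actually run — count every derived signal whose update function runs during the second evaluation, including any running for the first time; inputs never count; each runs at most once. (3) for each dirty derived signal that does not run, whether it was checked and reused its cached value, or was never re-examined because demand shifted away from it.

Dirty set: d7, d8, d12.
Run set: d7, d8 (2 run).
Re-examined without running (cache reused): d12.
The important point: d8 recomputes to an identical value, and the output ends up unchanged.

Initial pass — values computed on the first demand:
  d7 = suml([-2, -7]) = -9
  d8 = max2(-9, -6) = -6
  d12 = absv(-6) = 6

Second demand — change propagation:
  d7: re-runs because s2 [-2, -7]->[-8, 7, -5]; new result -6.
  d8: re-runs because d7 -9->-6; new result -6 (unchanged).
  d12: re-examined; everything it read last time is the same (d8 unchanged) — cache 6 kept, no run.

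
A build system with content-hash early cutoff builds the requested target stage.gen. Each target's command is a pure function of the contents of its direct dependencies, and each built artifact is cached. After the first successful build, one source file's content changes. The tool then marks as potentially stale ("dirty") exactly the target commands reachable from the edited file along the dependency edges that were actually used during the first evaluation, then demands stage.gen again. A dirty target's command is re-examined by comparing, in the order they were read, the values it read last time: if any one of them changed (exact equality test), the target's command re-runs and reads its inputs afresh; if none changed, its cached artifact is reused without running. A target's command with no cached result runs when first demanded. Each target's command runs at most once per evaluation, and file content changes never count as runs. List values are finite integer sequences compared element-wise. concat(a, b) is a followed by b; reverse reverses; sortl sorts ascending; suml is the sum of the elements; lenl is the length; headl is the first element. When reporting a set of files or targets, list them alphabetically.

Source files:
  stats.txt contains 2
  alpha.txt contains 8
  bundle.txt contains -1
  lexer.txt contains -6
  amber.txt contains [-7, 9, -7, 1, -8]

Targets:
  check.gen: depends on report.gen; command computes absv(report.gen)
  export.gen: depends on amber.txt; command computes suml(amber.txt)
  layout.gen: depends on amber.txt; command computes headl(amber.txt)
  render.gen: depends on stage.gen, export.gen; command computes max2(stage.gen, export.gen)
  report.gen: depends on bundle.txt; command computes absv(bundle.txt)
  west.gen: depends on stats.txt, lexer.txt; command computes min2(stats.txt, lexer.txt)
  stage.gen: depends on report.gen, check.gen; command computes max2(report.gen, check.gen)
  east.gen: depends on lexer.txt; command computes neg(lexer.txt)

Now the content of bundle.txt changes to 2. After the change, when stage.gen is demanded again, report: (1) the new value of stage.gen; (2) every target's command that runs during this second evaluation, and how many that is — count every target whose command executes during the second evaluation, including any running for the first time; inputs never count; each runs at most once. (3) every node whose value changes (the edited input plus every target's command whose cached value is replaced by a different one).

New value of stage.gen: 2.
Target commands that run: check.gen, report.gen, stage.gen — 3 in total.
Values that change: bundle.txt, check.gen, report.gen, stage.gen.

First evaluation (everything demanded from the output):
  report.gen = absv(-1) = 1
  check.gen = absv(1) = 1
  stage.gen = max2(1, 1) = 1

Propagation after the edit:
  report.gen: runs — bundle.txt -1->2; result 2.
  check.gen: runs — report.gen 1->2; result 2.
  stage.gen: runs — report.gen 1->2; check.gen 1->2; result 2.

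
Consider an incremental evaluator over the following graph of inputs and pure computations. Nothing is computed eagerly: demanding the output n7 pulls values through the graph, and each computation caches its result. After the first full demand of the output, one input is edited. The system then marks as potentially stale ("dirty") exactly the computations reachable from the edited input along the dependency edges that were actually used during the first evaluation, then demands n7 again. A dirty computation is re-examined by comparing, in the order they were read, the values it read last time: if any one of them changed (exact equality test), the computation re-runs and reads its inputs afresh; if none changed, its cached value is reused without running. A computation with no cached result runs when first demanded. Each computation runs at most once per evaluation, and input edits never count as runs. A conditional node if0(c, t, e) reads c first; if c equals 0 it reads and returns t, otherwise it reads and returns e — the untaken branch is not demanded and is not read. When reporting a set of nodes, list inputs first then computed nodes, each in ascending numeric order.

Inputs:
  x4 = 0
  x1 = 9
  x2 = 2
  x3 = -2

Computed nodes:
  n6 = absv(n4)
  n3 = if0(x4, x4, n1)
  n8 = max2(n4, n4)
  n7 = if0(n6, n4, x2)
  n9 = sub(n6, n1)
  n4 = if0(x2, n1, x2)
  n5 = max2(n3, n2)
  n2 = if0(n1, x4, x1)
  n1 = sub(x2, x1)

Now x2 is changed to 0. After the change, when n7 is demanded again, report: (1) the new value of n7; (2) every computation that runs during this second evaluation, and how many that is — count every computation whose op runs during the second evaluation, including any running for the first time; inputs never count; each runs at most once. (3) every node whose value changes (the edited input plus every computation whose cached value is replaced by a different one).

Initial pass — values computed on the first demand:
  n4 = if0(x2=2 -> else branch x2) = 2
  n6 = absv(2) = 2
  n7 = if0(n6=2 -> else branch x2) = 2

Second demand — change propagation:
  n1: newly demanded (no cache) — executes and yields -9.
  n4: re-runs because x2 2->0; x2 2->0; new result -9.
  n6: re-runs because n4 2->-9; new result 9.
  n7: re-runs because n6 2->9; x2 2->0; new result 0.

The important point: the flipped condition pulls in fresh nodes; n1 runs for the first time.

n7 now evaluates to 0.
Run set: n1, n4, n6, n7 (4 run).
Changed values: x2, n4, n6, n7.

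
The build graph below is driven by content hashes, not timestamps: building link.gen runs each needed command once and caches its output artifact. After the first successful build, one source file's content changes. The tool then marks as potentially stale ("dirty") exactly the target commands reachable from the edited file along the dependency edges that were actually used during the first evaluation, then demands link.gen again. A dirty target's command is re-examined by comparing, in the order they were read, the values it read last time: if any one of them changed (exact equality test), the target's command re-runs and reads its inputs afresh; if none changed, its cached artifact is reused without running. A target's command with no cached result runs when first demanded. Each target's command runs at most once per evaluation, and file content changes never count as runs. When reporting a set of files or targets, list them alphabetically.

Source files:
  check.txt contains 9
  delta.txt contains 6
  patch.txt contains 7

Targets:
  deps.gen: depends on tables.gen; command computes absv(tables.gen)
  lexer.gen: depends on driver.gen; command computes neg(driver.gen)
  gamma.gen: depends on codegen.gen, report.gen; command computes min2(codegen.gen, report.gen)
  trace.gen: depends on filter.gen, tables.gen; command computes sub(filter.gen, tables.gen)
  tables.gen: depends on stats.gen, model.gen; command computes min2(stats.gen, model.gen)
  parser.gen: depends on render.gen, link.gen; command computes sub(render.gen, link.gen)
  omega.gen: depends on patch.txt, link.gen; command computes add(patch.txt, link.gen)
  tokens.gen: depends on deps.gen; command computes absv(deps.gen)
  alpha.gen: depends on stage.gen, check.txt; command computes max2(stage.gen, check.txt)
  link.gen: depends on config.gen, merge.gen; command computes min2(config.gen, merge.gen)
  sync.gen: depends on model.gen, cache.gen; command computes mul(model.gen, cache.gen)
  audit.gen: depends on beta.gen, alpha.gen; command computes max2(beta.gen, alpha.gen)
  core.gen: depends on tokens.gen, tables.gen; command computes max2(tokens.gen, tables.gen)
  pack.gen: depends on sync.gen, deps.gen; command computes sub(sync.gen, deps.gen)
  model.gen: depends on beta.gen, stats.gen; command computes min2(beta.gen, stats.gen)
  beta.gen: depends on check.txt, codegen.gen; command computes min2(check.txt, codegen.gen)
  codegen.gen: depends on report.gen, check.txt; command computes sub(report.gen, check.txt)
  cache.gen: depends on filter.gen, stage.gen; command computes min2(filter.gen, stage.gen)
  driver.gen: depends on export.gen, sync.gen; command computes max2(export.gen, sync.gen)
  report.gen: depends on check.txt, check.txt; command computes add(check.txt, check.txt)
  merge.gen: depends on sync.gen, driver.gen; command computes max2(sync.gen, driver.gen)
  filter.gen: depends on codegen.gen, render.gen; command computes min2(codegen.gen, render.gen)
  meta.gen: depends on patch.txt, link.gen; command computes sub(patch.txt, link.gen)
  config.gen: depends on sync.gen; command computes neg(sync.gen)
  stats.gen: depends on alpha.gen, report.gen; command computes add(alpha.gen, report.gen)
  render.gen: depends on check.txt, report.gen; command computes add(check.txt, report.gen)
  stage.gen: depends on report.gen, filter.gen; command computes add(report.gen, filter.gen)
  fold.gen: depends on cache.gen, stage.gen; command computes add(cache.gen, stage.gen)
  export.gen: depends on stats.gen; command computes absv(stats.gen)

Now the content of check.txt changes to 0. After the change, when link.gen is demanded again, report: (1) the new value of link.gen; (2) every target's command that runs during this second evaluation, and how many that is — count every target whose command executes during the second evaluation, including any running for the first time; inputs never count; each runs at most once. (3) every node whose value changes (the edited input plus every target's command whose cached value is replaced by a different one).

link.gen now evaluates to 0.
Run set: alpha.gen, beta.gen, cache.gen, codegen.gen, config.gen, driver.gen, export.gen, filter.gen, link.gen, merge.gen, model.gen, render.gen, report.gen, stage.gen, stats.gen, sync.gen (16 run).
Changed values: alpha.gen, beta.gen, cache.gen, check.txt, codegen.gen, config.gen, driver.gen, export.gen, filter.gen, link.gen, merge.gen, model.gen, render.gen, report.gen, stage.gen, stats.gen, sync.gen.

Initial pass — values computed on the first demand:
  report.gen = add(9, 9) = 18
  codegen.gen = sub(18, 9) = 9
  beta.gen = min2(9, 9) = 9
  render.gen = add(9, 18) = 27
  filter.gen = min2(9, 27) = 9
  stage.gen = add(18, 9) = 27
  alpha.gen = max2(27, 9) = 27
  cache.gen = min2(9, 27) = 9
  stats.gen = add(27, 18) = 45
  export.gen = absv(45) = 45
  model.gen = min2(9, 45) = 9
  sync.gen = mul(9, 9) = 81
  config.gen = neg(81) = -81
  driver.gen = max2(45, 81) = 81
  merge.gen = max2(81, 81) = 81
  link.gen = min2(-81, 81) = -81

Second demand — change propagation:
  report.gen: re-runs because check.txt 9->0; check.txt 9->0; new result 0.
  codegen.gen: re-runs because report.gen 18->0; check.txt 9->0; new result 0.
  beta.gen: re-runs because check.txt 9->0; codegen.gen 9->0; new result 0.
  render.gen: re-runs because check.txt 9->0; report.gen 18->0; new result 0.
  filter.gen: re-runs because codegen.gen 9->0; render.gen 27->0; new result 0.
  stage.gen: re-runs because report.gen 18->0; filter.gen 9->0; new result 0.
  alpha.gen: re-runs because stage.gen 27->0; check.txt 9->0; new result 0.
  cache.gen: re-runs because filter.gen 9->0; stage.gen 27->0; new result 0.
  stats.gen: re-runs because alpha.gen 27->0; report.gen 18->0; new result 0.
  export.gen: re-runs because stats.gen 45->0; new result 0.
  model.gen: re-runs because beta.gen 9->0; stats.gen 45->0; new result 0.
  sync.gen: re-runs because model.gen 9->0; cache.gen 9->0; new result 0.
  config.gen: re-runs because sync.gen 81->0; new result 0.
  driver.gen: re-runs because export.gen 45->0; sync.gen 81->0; new result 0.
  merge.gen: re-runs because sync.gen 81->0; driver.gen 81->0; new result 0.
  link.gen: re-runs because config.gen -81->0; merge.gen 81->0; new result 0.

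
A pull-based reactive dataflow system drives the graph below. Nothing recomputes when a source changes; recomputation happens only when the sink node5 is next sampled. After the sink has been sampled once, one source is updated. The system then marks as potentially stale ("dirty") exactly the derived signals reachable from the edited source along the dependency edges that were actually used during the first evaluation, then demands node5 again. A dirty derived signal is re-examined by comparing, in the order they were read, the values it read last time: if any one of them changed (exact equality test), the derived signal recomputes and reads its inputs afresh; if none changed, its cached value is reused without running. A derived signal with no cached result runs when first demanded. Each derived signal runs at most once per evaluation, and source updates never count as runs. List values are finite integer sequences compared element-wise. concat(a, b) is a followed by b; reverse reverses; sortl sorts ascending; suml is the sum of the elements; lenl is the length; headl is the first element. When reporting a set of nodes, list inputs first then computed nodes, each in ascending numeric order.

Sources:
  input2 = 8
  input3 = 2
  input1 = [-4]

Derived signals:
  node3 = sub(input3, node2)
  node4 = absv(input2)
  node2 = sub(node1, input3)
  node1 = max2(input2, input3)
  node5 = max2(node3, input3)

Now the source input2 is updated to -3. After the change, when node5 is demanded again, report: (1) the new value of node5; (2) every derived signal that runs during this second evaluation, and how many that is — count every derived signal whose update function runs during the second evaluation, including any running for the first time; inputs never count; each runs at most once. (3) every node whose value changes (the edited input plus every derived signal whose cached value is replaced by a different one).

New value of node5: 2.
Derived signals that run: node1, node2, node3, node5 — 4 in total.
Values that change: input2, node1, node2, node3.

First evaluation (everything demanded from the output):
  node1 = max2(8, 2) = 8
  node2 = sub(8, 2) = 6
  node3 = sub(2, 6) = -4
  node5 = max2(-4, 2) = 2

Propagation after the edit:
  node1: runs — input2 8->-3; result 2.
  node2: runs — node1 8->2; result 0.
  node3: runs — node2 6->0; result 2.
  node5: runs — node3 -4->2; result 2 (same value as before).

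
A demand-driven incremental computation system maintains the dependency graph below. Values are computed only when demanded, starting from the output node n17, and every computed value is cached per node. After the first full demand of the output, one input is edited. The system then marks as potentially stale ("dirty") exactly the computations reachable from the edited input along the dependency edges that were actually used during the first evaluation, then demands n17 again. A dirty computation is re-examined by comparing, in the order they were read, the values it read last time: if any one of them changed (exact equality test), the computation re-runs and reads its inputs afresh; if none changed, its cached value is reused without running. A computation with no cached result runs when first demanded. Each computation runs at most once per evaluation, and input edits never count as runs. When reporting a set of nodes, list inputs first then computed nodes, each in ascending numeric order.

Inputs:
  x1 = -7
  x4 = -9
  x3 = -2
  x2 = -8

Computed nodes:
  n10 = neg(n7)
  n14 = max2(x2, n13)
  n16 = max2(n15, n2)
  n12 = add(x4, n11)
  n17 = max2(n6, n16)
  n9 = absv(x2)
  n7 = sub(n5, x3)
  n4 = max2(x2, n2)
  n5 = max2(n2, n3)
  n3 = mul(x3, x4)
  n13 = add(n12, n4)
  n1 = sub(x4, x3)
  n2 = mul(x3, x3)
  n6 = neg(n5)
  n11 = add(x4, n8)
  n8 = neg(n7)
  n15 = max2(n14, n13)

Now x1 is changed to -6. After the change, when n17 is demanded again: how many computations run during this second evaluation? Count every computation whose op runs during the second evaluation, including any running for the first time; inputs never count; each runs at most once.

Computations that run: none — 0 in total.
Key observation: x1 is never demanded by the output, so the edit triggers no recomputation at all.

First evaluation (everything demanded from the output):
  n2 = mul(-2, -2) = 4
  n3 = mul(-2, -9) = 18
  n4 = max2(-8, 4) = 4
  n5 = max2(4, 18) = 18
  n6 = neg(18) = -18
  n7 = sub(18, -2) = 20
  n8 = neg(20) = -20
  n11 = add(-9, -20) = -29
  n12 = add(-9, -29) = -38
  n13 = add(-38, 4) = -34
  n14 = max2(-8, -34) = -8
  n15 = max2(-8, -34) = -8
  n16 = max2(-8, 4) = 4
  n17 = max2(-18, 4) = 4

Propagation after the edit:
  x1 feeds no computation that the output demands — nothing is marked dirty and nothing runs.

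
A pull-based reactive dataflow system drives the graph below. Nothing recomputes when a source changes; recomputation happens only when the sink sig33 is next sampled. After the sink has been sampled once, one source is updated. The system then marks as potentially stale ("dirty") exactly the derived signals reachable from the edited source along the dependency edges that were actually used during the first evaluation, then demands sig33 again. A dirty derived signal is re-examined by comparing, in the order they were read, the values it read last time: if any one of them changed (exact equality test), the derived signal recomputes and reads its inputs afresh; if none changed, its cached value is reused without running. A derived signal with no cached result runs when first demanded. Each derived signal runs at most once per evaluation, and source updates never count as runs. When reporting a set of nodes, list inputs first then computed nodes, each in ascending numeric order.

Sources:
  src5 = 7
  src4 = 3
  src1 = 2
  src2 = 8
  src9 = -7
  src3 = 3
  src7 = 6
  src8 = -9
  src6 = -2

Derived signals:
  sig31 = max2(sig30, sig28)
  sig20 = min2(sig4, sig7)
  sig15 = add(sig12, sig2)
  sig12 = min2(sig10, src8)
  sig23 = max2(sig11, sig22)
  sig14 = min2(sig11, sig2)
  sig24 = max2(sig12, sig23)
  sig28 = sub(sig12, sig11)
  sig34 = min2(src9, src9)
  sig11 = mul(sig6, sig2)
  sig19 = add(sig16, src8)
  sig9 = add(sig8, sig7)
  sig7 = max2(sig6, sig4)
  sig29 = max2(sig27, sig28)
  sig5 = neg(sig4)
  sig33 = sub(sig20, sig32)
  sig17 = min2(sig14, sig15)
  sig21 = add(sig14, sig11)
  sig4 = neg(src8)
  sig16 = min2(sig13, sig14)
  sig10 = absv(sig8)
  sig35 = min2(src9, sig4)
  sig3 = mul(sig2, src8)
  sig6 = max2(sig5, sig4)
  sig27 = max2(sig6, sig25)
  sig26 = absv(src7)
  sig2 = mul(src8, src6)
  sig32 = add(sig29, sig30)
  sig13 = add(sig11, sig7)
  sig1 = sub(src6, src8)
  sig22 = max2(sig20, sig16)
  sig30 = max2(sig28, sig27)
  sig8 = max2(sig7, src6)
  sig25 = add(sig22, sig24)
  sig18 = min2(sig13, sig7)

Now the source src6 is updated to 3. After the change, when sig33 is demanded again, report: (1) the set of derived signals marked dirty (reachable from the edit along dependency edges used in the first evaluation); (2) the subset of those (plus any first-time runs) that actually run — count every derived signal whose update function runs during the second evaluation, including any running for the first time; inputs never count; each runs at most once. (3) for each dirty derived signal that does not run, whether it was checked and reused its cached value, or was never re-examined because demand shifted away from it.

Marked dirty: sig2, sig8, sig10, sig11, sig12, sig13, sig14, sig16, sig22, sig23, sig24, sig25, sig27, sig28, sig29, sig30, sig32, sig33.
Derived signals that run: sig2, sig8, sig11, sig13, sig14, sig16, sig22, sig23, sig24, sig25, sig27, sig28, sig29, sig30, sig32, sig33 — 16 in total.
Checked but reused from cache: sig10, sig12.
Key observation: the cutoff stops propagation at sig10 — its inputs' values are unchanged, so it reuses its cache.

First evaluation (everything demanded from the output):
  sig2 = mul(-9, -2) = 18
  sig4 = neg(-9) = 9
  sig5 = neg(9) = -9
  sig6 = max2(-9, 9) = 9
  sig7 = max2(9, 9) = 9
  sig8 = max2(9, -2) = 9
  sig10 = absv(9) = 9
  sig11 = mul(9, 18) = 162
  sig12 = min2(9, -9) = -9
  sig13 = add(162, 9) = 171
  sig14 = min2(162, 18) = 18
  sig16 = min2(171, 18) = 18
  sig20 = min2(9, 9) = 9
  sig22 = max2(9, 18) = 18
  sig23 = max2(162, 18) = 162
  sig24 = max2(-9, 162) = 162
  sig25 = add(18, 162) = 180
  sig27 = max2(9, 180) = 180
  sig28 = sub(-9, 162) = -171
  sig29 = max2(180, -171) = 180
  sig30 = max2(-171, 180) = 180
  sig32 = add(180, 180) = 360
  sig33 = sub(9, 360) = -351

Propagation after the edit:
  sig2: runs — src6 -2->3; result -27.
  sig8: runs — src6 -2->3; result 9 (same value as before).
  sig10: checked — values it read are unchanged (sig8 unchanged); reused cached 9 without running.
  sig11: runs — sig2 18->-27; result -243.
  sig12: checked — values it read are unchanged (sig10 unchanged, src8 unchanged); reused cached -9 without running.
  sig13: runs — sig11 162->-243; result -234.
  sig14: runs — sig11 162->-243; sig2 18->-27; result -243.
  sig16: runs — sig13 171->-234; sig14 18->-243; result -243.
  sig22: runs — sig16 18->-243; result 9.
  sig23: runs — sig11 162->-243; sig22 18->9; result 9.
  sig24: runs — sig23 162->9; result 9.
  sig25: runs — sig22 18->9; sig24 162->9; result 18.
  sig27: runs — sig25 180->18; result 18.
  sig28: runs — sig11 162->-243; result 234.
  sig29: runs — sig27 180->18; sig28 -171->234; result 234.
  sig30: runs — sig28 -171->234; sig27 180->18; result 234.
  sig32: runs — sig29 180->234; sig30 180->234; result 468.
  sig33: runs — sig32 360->468; result -459.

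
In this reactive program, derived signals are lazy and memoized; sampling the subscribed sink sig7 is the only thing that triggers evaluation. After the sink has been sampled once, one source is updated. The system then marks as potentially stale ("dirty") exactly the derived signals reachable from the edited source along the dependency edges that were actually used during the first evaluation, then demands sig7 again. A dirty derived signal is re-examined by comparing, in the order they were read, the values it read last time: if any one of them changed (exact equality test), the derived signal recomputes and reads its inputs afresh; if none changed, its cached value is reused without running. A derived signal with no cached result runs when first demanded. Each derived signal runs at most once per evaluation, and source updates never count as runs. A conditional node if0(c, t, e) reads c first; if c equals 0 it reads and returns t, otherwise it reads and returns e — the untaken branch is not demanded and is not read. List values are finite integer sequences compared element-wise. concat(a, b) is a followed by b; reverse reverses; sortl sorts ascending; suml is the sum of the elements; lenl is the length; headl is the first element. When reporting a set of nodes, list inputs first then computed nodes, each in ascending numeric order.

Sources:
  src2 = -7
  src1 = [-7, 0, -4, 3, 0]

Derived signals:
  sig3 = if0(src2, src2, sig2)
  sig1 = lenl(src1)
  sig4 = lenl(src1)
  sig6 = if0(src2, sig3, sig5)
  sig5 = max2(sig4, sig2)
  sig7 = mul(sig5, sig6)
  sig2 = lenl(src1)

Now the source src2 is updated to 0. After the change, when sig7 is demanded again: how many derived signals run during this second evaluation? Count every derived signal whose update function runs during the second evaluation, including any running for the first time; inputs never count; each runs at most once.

3 derived signals run: sig3, sig6, sig7.
Note the branch switch — sig3 had no cache and runs now for the first time.

First demand of the output computes:
  sig2 = lenl([-7, 0, -4, 3, 0]) = 5
  sig4 = lenl([-7, 0, -4, 3, 0]) = 5
  sig5 = max2(5, 5) = 5
  sig6 = if0(src2=-7 -> else branch sig5) = 5
  sig7 = mul(5, 5) = 25

After the edit, cleaning proceeds:
  sig3: had never run; runs now, result 0.
  sig6: a read changed (src2 -7->0) — executes, giving 0.
  sig7: a read changed (sig6 5->0) — executes, giving 0.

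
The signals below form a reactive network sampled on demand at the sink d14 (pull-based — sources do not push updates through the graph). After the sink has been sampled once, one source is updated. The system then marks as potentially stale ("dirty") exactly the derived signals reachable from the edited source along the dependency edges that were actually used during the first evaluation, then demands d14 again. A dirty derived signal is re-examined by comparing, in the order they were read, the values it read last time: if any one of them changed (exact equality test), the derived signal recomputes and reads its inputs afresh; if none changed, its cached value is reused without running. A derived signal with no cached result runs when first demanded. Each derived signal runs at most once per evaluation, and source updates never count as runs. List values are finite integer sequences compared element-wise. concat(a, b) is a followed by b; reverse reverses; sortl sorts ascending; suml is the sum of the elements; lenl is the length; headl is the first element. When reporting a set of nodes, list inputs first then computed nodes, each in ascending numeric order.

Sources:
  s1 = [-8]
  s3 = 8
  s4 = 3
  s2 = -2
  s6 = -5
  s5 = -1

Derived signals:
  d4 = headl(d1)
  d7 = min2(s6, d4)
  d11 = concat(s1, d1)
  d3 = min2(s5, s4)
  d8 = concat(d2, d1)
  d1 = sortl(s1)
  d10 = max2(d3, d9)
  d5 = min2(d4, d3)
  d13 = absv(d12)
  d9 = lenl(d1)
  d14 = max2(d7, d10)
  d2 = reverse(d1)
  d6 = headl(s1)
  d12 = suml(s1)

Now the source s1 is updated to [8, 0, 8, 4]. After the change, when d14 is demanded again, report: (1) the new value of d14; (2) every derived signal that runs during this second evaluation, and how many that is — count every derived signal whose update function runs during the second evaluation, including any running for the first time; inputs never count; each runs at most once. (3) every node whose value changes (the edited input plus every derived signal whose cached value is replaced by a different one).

d14 now evaluates to 4.
Run set: d1, d4, d7, d9, d10, d14 (6 run).
Changed values: s1, d1, d4, d7, d9, d10, d14.

Initial pass — values computed on the first demand:
  d1 = sortl([-8]) = [-8]
  d3 = min2(-1, 3) = -1
  d4 = headl([-8]) = -8
  d7 = min2(-5, -8) = -8
  d9 = lenl([-8]) = 1
  d10 = max2(-1, 1) = 1
  d14 = max2(-8, 1) = 1

Second demand — change propagation:
  d1: re-runs because s1 [-8]->[8, 0, 8, 4]; new result [0, 4, 8, 8].
  d4: re-runs because d1 [-8]->[0, 4, 8, 8]; new result 0.
  d7: re-runs because d4 -8->0; new result -5.
  d9: re-runs because d1 [-8]->[0, 4, 8, 8]; new result 4.
  d10: re-runs because d9 1->4; new result 4.
  d14: re-runs because d7 -8->-5; d10 1->4; new result 4.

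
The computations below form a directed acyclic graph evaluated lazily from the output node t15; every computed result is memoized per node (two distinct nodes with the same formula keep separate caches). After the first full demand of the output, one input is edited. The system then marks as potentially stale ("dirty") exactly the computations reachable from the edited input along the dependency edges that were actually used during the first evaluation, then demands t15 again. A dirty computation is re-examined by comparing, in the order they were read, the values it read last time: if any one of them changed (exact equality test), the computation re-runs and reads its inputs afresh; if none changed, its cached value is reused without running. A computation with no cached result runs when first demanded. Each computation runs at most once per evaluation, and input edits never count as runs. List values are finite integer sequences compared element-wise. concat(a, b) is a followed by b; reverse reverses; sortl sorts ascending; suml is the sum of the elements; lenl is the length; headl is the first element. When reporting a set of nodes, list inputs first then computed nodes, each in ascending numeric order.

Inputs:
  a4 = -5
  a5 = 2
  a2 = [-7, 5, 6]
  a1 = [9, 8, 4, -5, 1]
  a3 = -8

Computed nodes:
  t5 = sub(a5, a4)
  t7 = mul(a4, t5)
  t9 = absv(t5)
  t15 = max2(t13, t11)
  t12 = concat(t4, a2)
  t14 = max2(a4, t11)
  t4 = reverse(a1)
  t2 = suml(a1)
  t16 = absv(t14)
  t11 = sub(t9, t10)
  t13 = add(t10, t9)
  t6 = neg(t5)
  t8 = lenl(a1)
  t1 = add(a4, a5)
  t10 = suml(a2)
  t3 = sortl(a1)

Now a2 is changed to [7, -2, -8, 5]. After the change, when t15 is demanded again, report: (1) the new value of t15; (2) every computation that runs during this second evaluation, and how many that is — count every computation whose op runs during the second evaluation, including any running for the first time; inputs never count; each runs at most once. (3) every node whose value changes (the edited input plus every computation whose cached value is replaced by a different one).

First demand of the output computes:
  t5 = sub(2, -5) = 7
  t9 = absv(7) = 7
  t10 = suml([-7, 5, 6]) = 4
  t11 = sub(7, 4) = 3
  t13 = add(4, 7) = 11
  t15 = max2(11, 3) = 11

After the edit, cleaning proceeds:
  t10: a read changed (a2 [-7, 5, 6]->[7, -2, -8, 5]) — executes, giving 2.
  t11: a read changed (t10 4->2) — executes, giving 5.
  t13: a read changed (t10 4->2) — executes, giving 9.
  t15: a read changed (t13 11->9; t11 3->5) — executes, giving 9.

Demanding t15 again yields 9.
4 computations run: t10, t11, t13, t15.
The nodes whose values change: a2, t10, t11, t13, t15.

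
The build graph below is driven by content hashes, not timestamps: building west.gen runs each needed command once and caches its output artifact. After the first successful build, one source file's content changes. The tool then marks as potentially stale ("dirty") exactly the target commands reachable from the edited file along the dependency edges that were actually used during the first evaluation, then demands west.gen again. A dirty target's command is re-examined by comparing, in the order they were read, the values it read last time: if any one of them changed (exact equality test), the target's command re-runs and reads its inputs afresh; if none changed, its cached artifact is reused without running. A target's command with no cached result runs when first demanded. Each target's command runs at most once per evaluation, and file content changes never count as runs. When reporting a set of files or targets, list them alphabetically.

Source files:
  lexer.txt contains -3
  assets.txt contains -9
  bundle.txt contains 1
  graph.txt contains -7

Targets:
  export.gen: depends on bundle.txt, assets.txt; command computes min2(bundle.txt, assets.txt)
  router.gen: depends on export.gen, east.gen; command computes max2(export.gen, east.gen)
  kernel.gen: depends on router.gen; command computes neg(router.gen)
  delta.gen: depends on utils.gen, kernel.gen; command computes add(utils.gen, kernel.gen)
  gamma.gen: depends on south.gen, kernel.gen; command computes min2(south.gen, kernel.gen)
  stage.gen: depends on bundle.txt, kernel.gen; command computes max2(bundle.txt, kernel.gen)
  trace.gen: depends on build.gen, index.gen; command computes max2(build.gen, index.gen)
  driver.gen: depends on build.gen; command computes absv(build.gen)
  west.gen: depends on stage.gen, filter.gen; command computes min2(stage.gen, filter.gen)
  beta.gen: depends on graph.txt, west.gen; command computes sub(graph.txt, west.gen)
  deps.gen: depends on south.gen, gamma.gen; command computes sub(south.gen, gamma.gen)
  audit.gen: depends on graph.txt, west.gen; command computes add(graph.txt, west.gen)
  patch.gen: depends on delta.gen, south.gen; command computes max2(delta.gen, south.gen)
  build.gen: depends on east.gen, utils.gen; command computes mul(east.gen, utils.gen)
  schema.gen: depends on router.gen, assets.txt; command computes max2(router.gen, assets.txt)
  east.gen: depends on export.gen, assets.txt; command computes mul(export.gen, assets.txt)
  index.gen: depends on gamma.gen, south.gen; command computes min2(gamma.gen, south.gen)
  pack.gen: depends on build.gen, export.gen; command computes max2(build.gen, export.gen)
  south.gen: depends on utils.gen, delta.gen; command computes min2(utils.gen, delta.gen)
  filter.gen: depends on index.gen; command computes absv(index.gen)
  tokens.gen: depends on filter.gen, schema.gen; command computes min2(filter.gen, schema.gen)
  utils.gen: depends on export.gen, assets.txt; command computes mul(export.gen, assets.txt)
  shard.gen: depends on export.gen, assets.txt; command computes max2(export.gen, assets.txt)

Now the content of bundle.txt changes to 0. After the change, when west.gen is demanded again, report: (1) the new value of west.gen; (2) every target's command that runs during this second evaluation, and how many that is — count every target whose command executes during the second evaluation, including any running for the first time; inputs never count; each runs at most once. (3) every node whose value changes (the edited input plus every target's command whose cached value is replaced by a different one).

Initial pass — values computed on the first demand:
  export.gen = min2(1, -9) = -9
  east.gen = mul(-9, -9) = 81
  router.gen = max2(-9, 81) = 81
  kernel.gen = neg(81) = -81
  stage.gen = max2(1, -81) = 1
  utils.gen = mul(-9, -9) = 81
  delta.gen = add(81, -81) = 0
  south.gen = min2(81, 0) = 0
  gamma.gen = min2(0, -81) = -81
  index.gen = min2(-81, 0) = -81
  filter.gen = absv(-81) = 81
  west.gen = min2(1, 81) = 1

Second demand — change propagation:
  export.gen: re-runs because bundle.txt 1->0; new result -9 (unchanged).
  east.gen: re-examined; everything it read last time is the same (export.gen unchanged, assets.txt unchanged) — cache 81 kept, no run.
  router.gen: re-examined; everything it read last time is the same (export.gen unchanged, east.gen unchanged) — cache 81 kept, no run.
  kernel.gen: re-examined; everything it read last time is the same (router.gen unchanged) — cache -81 kept, no run.
  stage.gen: re-runs because bundle.txt 1->0; new result 0.
  utils.gen: re-examined; everything it read last time is the same (export.gen unchanged, assets.txt unchanged) — cache 81 kept, no run.
  delta.gen: re-examined; everything it read last time is the same (utils.gen unchanged, kernel.gen unchanged) — cache 0 kept, no run.
  south.gen: re-examined; everything it read last time is the same (utils.gen unchanged, delta.gen unchanged) — cache 0 kept, no run.
  gamma.gen: re-examined; everything it read last time is the same (south.gen unchanged, kernel.gen unchanged) — cache -81 kept, no run.
  index.gen: re-examined; everything it read last time is the same (gamma.gen unchanged, south.gen unchanged) — cache -81 kept, no run.
  filter.gen: re-examined; everything it read last time is the same (index.gen unchanged) — cache 81 kept, no run.
  west.gen: re-runs because stage.gen 1->0; new result 0.

The important point: at utils.gen every value read last time is unchanged, so the dirty flag clears without a run.

west.gen now evaluates to 0.
Run set: export.gen, stage.gen, west.gen (3 run).
Changed values: bundle.txt, stage.gen, west.gen.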